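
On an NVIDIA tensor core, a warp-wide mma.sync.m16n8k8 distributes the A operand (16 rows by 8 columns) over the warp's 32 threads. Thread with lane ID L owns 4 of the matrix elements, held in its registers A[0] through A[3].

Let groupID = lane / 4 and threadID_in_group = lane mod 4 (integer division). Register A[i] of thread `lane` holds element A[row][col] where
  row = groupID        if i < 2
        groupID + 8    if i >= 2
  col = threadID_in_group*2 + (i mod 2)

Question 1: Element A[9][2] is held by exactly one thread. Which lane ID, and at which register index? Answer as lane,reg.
5,2

r=9->g=1,rb=1  c=2->t=1,b0=0
L=1*4+1=5  i=1*2+0=2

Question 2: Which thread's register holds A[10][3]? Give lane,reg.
r=10->g=2,rb=1  c=3->t=1,b0=1
L=2*4+1=9  i=1*2+1=3

9,3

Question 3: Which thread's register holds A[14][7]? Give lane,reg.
27,3

r=14⇒gr=6,Rb=1  c=7⇒th=3,odd=1
L=6*4+3=27  i=1*2+1=3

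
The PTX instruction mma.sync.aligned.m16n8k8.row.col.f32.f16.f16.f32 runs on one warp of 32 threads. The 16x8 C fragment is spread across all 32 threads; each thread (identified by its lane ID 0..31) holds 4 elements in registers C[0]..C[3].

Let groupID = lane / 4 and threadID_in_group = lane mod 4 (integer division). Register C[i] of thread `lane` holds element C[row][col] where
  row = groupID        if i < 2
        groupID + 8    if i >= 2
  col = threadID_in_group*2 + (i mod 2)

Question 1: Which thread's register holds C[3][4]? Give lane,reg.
r=3→G=3,rhi=0  c=4→T=2,p=0
L=3*4+2=14  i=0*2+0=0

14,0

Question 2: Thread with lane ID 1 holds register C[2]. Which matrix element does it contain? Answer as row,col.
8,2

L=1⇒gr=1>>2=0, th=1&3=1
[2]⇒row 0+8=8  col 1·2+0=2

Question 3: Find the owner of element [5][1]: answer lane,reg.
r: 5->gid=5,r8=0  c: 1->tid=0,i&1=1
L=5*4+0=20  i=0*2+1=1

20,1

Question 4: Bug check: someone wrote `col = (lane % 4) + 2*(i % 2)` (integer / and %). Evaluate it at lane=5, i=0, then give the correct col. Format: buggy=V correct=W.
`(lane % 4) + 2*(i % 2)`[5,0]->1
lane 5->5/4=1, 5 mod 4=1
i=0  r:1+0->1  c:2·1+0->2
col: 1 vs 2

buggy=1 correct=2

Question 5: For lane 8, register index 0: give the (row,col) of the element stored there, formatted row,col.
2,0

lane 8: gr=2 (8/4), th=0 (8%4)
i=0: r=2+0=2, c=0*2+0=0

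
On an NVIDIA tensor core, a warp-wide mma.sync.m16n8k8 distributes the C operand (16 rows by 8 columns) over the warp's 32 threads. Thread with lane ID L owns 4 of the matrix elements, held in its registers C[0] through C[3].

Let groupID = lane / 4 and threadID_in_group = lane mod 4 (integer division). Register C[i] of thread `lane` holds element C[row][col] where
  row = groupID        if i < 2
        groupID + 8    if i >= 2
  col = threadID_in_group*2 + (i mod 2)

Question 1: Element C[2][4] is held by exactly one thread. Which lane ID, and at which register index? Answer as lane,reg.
10,0

r=2→G=2,rhi=0  c=4→T=2,p=0
L=2*4+2=10  i=0*2+0=0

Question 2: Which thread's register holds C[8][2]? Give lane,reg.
1,2

r=8→G=0,rhi=1  c=2→T=1,p=0
L=0*4+1=1  i=1*2+0=2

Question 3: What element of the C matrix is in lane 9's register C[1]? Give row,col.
9: gr=2,th=1
[1] (2+0,1*2+1) = (2,3)

2,3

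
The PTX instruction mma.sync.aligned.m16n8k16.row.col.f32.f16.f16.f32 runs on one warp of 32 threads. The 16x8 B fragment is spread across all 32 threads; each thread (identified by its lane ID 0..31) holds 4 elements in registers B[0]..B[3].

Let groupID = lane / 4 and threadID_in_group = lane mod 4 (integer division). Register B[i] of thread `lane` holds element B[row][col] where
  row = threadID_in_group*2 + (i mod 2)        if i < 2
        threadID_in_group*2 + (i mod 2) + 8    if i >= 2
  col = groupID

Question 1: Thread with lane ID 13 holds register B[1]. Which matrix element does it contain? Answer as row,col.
3,3

13: grp=3,tig=1
[1] (1*2+1+0,3) = (3,3)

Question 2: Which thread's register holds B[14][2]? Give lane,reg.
c=2→G=2  r=14→rhi=1,T=3,p=0
L=2*4+3=11  i=1*2+0=2

11,2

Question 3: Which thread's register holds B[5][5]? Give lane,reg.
c=5⇒gr=5  r=5⇒Rb=0,th=2,odd=1
L=5*4+2=22  i=0*2+1=1

22,1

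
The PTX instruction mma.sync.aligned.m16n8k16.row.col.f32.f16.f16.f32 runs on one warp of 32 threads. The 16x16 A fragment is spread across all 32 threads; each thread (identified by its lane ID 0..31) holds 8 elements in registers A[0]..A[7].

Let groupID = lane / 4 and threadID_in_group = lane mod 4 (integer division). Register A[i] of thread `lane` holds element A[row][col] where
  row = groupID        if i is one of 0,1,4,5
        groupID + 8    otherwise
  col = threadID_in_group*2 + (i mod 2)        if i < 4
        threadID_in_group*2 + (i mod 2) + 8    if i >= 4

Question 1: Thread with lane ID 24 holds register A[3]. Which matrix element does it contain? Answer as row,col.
lane 24: grp=6 (24/4), tig=0 (24%4)
i=3: r=6+8=14, c=0*2+1+0=1

14,1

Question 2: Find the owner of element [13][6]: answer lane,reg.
23,2

r: 13->gid=5,r8=1  c: 6->c8=0,tid=3,i&1=0
L=5*4+3=23  i=0*4+1*2+0=2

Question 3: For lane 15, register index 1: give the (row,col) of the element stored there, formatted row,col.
15: gr=3,th=3
[1] (3+0,3*2+1+0) = (3,7)

3,7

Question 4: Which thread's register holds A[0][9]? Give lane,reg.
r=0->g=0,rb=0  c=9->cb=1,t=0,b0=1
L=0*4+0=0  i=1*4+0*2+1=5

0,5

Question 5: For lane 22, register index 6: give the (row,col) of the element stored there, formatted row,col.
lane 22: gr=5 (22/4), th=2 (22%4)
i=6: r=5+8=13, c=2*2+0+8=12

13,12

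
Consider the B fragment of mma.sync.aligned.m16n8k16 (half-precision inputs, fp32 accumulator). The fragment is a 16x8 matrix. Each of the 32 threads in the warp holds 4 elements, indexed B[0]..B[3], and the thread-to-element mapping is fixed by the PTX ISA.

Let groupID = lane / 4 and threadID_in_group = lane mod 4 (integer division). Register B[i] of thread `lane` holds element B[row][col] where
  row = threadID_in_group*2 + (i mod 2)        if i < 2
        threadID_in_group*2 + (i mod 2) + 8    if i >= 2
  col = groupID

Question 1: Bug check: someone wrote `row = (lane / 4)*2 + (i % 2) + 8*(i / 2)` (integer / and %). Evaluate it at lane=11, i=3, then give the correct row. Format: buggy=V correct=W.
buggy=13 correct=15

`(lane / 4)*2 + (i % 2) + 8*(i / 2)`[11,3]=>13
lane 11=>11/4=2, 11 mod 4=3
i=3  r:2·3+1+8=>15  c:2
row: 13 vs 15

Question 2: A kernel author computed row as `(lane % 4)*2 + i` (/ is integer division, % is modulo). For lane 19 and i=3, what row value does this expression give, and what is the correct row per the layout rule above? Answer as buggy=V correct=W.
`(lane % 4)*2 + i`[19,3]->9
lane 19: g=4 (19/4), t=3 (19%4)
i=3: r=3*2+1+8=15, c=g=4
row: 9 vs 15

buggy=9 correct=15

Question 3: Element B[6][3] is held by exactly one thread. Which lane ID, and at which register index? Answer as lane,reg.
15,0

c=3→G=3  r=6→rhi=0,T=3,p=0
L=3*4+3=15  i=0*2+0=0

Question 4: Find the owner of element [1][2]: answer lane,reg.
8,1

c:2=>grp=2  r:1=>rB=0,tig=0,lo=1
L=2*4+0=8  i=0*2+1=1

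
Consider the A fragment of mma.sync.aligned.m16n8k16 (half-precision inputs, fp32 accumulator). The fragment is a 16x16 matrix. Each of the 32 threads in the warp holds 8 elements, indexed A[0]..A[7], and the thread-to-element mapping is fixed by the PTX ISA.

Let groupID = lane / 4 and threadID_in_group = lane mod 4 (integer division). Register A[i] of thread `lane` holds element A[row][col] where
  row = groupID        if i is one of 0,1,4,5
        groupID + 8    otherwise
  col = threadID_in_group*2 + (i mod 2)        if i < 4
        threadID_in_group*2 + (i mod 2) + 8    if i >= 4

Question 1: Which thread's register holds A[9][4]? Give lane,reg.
r:9=>grp=1,rB=1  c:4=>cB=0,tig=2,lo=0
L=1*4+2=6  i=0*4+1*2+0=2

6,2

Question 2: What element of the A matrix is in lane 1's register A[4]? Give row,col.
0,10

lane 1: gid=0 (1/4), tid=1 (1%4)
i=4: r=0+0=0, c=1*2+0+8=10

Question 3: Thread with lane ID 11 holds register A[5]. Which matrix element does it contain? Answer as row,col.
2,15

11: gid=2,tid=3
[5] (2+0,3*2+1+8) = (2,15)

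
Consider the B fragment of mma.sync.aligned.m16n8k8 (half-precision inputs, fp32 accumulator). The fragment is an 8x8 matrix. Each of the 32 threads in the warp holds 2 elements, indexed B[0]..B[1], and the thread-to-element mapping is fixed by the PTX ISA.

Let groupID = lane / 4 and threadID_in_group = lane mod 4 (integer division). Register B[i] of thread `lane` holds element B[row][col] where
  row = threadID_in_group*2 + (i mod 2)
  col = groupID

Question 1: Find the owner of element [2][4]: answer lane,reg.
c=4⇒gr=4  r=2⇒th=1,odd=0
L=4*4+1=17  i=0=0

17,0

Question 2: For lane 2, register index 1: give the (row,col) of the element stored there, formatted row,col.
5,0

lane 2: G=0 (2/4), T=2 (2%4)
i=1: r=2*2+1=5, c=G=0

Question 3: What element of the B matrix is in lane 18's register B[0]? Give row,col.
4,4

lane 18→18/4=4, 18 mod 4=2
i=0  r:2·2+0→4  c:4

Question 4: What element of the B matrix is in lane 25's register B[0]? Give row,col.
lane 25=>25/4=6, 25 mod 4=1
i=0  r:2·1+0=>2  c:6

2,6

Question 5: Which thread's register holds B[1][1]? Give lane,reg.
4,1

c=1->g=1  r=1->t=0,b0=1
L=1*4+0=4  i=1=1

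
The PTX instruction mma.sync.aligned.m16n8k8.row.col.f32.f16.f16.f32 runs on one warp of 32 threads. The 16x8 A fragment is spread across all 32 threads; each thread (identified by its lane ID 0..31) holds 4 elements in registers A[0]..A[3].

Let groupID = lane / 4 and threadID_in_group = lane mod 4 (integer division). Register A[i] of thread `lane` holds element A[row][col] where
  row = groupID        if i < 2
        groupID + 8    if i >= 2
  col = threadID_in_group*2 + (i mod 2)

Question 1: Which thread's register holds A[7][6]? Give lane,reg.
31,0

r: 7->gid=7,r8=0  c: 6->tid=3,i&1=0
L=7*4+3=31  i=0*2+0=0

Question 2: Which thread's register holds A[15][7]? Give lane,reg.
31,3

r: 15->gid=7,r8=1  c: 7->tid=3,i&1=1
L=7*4+3=31  i=1*2+1=3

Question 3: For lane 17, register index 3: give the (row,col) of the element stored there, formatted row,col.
lane 17->17/4=4, 17 mod 4=1
i=3  r:4+8->12  c:2·1+1->3

12,3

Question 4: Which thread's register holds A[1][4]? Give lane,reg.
r:1=>grp=1,rB=0  c:4=>tig=2,lo=0
L=1*4+2=6  i=0*2+0=0

6,0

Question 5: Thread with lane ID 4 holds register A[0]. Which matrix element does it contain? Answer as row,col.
1,0

L=4->g=4>>2=1, t=4&3=0
[0]->row 1+0=1  col 0·2+0=0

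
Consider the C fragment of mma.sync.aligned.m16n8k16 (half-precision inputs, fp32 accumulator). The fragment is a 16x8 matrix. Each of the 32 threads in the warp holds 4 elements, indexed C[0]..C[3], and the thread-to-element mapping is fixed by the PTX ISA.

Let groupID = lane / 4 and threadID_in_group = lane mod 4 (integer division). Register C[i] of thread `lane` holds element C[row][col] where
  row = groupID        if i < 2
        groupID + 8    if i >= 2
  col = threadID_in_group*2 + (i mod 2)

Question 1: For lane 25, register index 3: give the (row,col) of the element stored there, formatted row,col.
L=25->gid=25>>2=6, tid=25&3=1
[3]->row 6+8=14  col 1·2+1=3

14,3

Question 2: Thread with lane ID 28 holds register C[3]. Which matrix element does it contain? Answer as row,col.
lane 28: g=7 (28/4), t=0 (28%4)
i=3: r=7+8=15, c=0*2+1=1

15,1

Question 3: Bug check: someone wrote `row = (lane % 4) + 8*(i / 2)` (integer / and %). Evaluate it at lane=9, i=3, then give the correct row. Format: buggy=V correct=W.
`(lane % 4) + 8*(i / 2)`[9,3]→9
lane 9→9/4=2, 9 mod 4=1
i=3  r:2+8→10  c:2·1+1→3
row: 9 vs 10

buggy=9 correct=10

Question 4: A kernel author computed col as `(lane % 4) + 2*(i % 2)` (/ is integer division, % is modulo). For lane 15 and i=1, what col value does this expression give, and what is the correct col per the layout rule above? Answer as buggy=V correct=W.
buggy=5 correct=7

`(lane % 4) + 2*(i % 2)`[15,1]->5
lane 15: g=3 (15/4), t=3 (15%4)
i=1: r=3+0=3, c=3*2+1=7
col: 5 vs 7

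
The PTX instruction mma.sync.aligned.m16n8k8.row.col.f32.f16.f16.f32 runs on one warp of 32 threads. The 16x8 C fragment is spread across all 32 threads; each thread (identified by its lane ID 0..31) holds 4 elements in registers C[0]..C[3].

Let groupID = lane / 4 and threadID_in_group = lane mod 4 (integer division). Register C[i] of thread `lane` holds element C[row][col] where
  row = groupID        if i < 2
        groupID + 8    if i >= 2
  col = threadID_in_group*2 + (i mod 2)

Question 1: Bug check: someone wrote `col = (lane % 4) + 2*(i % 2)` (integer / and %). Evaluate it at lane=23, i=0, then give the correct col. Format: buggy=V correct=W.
`(lane % 4) + 2*(i % 2)`[23,0]->3
lane 23->23/4=5, 23 mod 4=3
i=0  r:5+0->5  c:2·3+0->6
col: 3 vs 6

buggy=3 correct=6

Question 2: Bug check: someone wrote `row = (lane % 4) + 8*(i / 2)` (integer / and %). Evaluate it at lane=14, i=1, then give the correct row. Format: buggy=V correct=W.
buggy=2 correct=3

`(lane % 4) + 8*(i / 2)`[14,1]->2
lane 14: g=3 (14/4), t=2 (14%4)
i=1: r=3+0=3, c=2*2+1=5
row: 2 vs 3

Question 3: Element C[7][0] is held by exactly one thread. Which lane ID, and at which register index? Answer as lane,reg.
r:7=>grp=7,rB=0  c:0=>tig=0,lo=0
L=7*4+0=28  i=0*2+0=0

28,0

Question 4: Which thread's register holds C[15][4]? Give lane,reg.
30,2

r=15→G=7,rhi=1  c=4→T=2,p=0
L=7*4+2=30  i=1*2+0=2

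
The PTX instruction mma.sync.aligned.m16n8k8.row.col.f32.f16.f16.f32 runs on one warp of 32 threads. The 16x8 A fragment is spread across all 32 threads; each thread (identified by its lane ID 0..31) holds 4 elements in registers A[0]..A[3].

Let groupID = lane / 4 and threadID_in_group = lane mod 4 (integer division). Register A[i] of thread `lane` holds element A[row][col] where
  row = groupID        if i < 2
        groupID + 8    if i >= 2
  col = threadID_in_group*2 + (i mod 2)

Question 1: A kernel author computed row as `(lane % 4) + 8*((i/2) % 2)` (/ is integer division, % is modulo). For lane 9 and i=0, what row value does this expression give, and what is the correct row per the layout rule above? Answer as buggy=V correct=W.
`(lane % 4) + 8*((i/2) % 2)`[9,0]->1
lane 9->9/4=2, 9 mod 4=1
i=0  r:2+0->2  c:2·1+0->2
row: 1 vs 2

buggy=1 correct=2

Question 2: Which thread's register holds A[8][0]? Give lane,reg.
0,2

r=8→G=0,rhi=1  c=0→T=0,p=0
L=0*4+0=0  i=1*2+0=2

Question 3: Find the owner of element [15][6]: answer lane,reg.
31,2

r:15=>grp=7,rB=1  c:6=>tig=3,lo=0
L=7*4+3=31  i=1*2+0=2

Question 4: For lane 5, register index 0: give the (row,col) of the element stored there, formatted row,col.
L=5⇒gr=5>>2=1, th=5&3=1
[0]⇒row 1+0=1  col 1·2+0=2

1,2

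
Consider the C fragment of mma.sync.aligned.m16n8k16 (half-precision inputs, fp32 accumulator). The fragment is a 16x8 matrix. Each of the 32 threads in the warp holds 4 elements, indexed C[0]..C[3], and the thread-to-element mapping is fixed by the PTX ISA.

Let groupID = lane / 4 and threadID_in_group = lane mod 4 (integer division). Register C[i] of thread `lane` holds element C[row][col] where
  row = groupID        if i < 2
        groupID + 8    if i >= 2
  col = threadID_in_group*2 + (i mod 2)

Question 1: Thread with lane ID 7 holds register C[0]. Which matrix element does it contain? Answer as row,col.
L=7->gid=7>>2=1, tid=7&3=3
[0]->row 1+0=1  col 3·2+0=6

1,6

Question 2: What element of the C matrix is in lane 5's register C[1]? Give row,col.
1,3

5: grp=1,tig=1
[1] (1+0,1*2+1) = (1,3)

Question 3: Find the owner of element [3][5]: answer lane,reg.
14,1

r=3→G=3,rhi=0  c=5→T=2,p=1
L=3*4+2=14  i=0*2+1=1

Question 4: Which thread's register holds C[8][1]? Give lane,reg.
r=8->g=0,rb=1  c=1->t=0,b0=1
L=0*4+0=0  i=1*2+1=3

0,3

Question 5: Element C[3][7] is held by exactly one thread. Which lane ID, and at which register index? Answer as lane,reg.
15,1

r=3⇒gr=3,Rb=0  c=7⇒th=3,odd=1
L=3*4+3=15  i=0*2+1=1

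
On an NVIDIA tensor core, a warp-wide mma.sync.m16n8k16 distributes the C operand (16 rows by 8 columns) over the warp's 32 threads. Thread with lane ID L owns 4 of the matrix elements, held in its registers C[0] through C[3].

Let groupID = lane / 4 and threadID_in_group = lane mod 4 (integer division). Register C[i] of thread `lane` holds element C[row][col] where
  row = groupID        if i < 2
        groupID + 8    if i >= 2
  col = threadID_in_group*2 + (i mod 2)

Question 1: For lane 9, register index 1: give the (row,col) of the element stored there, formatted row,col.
2,3

lane 9⇒9/4=2, 9 mod 4=1
i=1  r:2+0⇒2  c:2·1+1⇒3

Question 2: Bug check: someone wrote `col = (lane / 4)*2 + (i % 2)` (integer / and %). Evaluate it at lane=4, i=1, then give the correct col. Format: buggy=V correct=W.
buggy=3 correct=1

`(lane / 4)*2 + (i % 2)`[4,1]⇒3
L=4⇒gr=4>>2=1, th=4&3=0
[1]⇒row 1+0=1  col 0·2+1=1
col: 3 vs 1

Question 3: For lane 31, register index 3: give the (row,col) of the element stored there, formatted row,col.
lane 31->31/4=7, 31 mod 4=3
i=3  r:7+8->15  c:2·3+1->7

15,7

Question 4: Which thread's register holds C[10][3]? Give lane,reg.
r=10->g=2,rb=1  c=3->t=1,b0=1
L=2*4+1=9  i=1*2+1=3

9,3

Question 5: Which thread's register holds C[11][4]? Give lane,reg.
14,2

r=11->g=3,rb=1  c=4->t=2,b0=0
L=3*4+2=14  i=1*2+0=2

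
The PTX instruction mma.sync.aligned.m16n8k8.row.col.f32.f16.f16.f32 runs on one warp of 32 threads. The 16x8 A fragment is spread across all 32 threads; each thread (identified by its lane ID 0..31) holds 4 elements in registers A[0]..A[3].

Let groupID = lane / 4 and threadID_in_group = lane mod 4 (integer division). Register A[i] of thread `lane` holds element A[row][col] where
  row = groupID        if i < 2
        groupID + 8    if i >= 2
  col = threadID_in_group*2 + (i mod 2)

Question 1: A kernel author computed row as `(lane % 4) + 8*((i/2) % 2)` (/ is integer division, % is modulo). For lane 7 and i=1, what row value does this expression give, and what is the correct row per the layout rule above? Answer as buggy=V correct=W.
`(lane % 4) + 8*((i/2) % 2)`[7,1]⇒3
lane 7: gr=1 (7/4), th=3 (7%4)
i=1: r=1+0=1, c=3*2+1=7
row: 3 vs 1

buggy=3 correct=1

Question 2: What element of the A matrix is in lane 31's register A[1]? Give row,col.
7,7

lane 31=>31/4=7, 31 mod 4=3
i=1  r:7+0=>7  c:2·3+1=>7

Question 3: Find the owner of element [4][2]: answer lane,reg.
r=4->g=4,rb=0  c=2->t=1,b0=0
L=4*4+1=17  i=0*2+0=0

17,0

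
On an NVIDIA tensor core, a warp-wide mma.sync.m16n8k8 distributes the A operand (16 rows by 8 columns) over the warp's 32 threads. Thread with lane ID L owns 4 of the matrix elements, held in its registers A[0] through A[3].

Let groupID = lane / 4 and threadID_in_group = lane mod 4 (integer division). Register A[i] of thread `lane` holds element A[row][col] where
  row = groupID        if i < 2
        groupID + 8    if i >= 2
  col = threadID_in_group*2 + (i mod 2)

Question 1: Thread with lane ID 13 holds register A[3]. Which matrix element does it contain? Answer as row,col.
13: gid=3,tid=1
[3] (3+8,1*2+1) = (11,3)

11,3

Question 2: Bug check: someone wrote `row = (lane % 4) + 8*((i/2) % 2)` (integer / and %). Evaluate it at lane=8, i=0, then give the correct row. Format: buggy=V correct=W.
buggy=0 correct=2

`(lane % 4) + 8*((i/2) % 2)`[8,0]⇒0
lane 8⇒8/4=2, 8 mod 4=0
i=0  r:2+0⇒2  c:2·0+0⇒0
row: 0 vs 2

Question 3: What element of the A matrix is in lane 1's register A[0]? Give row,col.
0,2

lane 1: G=0 (1/4), T=1 (1%4)
i=0: r=0+0=0, c=1*2+0=2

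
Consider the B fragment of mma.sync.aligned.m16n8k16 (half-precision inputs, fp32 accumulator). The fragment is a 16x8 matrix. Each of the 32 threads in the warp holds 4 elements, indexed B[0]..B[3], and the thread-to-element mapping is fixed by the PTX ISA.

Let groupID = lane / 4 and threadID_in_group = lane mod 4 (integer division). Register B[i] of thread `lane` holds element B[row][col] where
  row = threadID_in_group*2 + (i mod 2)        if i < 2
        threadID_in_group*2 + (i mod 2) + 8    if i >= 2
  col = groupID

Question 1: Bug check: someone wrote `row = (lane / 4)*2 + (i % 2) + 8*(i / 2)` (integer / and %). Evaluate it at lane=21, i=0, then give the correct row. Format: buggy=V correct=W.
buggy=10 correct=2

`(lane / 4)*2 + (i % 2) + 8*(i / 2)`[21,0]→10
lane 21: G=5 (21/4), T=1 (21%4)
i=0: r=1*2+0+0=2, c=G=5
row: 10 vs 2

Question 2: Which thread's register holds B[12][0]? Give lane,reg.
2,2

c: 0->gid=0  r: 12->r8=1,tid=2,i&1=0
L=0*4+2=2  i=1*2+0=2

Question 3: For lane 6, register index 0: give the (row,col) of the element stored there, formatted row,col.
6: gid=1,tid=2
[0] (2*2+0+0,1) = (4,1)

4,1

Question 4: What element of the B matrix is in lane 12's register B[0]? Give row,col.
L=12=>grp=12>>2=3, tig=12&3=0
[0]=>row 0·2+0+0=0  col grp=3

0,3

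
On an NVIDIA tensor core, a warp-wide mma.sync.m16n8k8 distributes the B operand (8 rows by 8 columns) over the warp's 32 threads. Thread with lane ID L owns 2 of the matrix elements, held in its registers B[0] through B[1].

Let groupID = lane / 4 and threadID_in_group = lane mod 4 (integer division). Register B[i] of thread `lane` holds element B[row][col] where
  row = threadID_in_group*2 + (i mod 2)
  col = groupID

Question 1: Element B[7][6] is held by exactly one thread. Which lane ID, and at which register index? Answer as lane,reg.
27,1

c=6→G=6  r=7→T=3,p=1
L=6*4+3=27  i=1=1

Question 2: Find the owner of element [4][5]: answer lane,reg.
22,0

c=5⇒gr=5  r=4⇒th=2,odd=0
L=5*4+2=22  i=0=0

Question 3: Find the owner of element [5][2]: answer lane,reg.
10,1

c=2→G=2  r=5→T=2,p=1
L=2*4+2=10  i=1=1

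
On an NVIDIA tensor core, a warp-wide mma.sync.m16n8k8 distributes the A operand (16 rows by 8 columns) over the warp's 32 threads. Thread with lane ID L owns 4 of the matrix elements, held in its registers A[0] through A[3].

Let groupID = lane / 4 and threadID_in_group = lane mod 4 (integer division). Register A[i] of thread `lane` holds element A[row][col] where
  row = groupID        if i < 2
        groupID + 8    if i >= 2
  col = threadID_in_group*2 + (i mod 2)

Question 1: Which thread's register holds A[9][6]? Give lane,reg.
r:9=>grp=1,rB=1  c:6=>tig=3,lo=0
L=1*4+3=7  i=1*2+0=2

7,2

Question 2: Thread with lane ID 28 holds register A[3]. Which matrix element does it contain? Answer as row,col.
15,1

lane 28: gid=7 (28/4), tid=0 (28%4)
i=3: r=7+8=15, c=0*2+1=1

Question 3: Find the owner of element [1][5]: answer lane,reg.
6,1

r=1→G=1,rhi=0  c=5→T=2,p=1
L=1*4+2=6  i=0*2+1=1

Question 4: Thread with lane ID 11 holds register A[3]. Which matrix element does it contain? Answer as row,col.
L=11→G=11>>2=2, T=11&3=3
[3]→row 2+8=10  col 3·2+1=7

10,7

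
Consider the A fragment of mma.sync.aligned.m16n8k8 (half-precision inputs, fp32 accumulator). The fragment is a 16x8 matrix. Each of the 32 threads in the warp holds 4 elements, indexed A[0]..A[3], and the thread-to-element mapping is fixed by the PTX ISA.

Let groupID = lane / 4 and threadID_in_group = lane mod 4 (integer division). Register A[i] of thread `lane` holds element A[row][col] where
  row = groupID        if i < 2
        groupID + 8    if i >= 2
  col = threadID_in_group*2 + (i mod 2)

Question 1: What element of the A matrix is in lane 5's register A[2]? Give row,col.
L=5⇒gr=5>>2=1, th=5&3=1
[2]⇒row 1+8=9  col 1·2+0=2

9,2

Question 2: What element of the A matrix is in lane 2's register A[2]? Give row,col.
8,4

L=2⇒gr=2>>2=0, th=2&3=2
[2]⇒row 0+8=8  col 2·2+0=4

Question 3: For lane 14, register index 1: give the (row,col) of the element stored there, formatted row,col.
3,5

L=14->gid=14>>2=3, tid=14&3=2
[1]->row 3+0=3  col 2·2+1=5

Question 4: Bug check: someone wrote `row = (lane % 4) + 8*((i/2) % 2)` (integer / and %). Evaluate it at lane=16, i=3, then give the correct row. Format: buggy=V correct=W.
`(lane % 4) + 8*((i/2) % 2)`[16,3]->8
lane 16: gid=4 (16/4), tid=0 (16%4)
i=3: r=4+8=12, c=0*2+1=1
row: 8 vs 12

buggy=8 correct=12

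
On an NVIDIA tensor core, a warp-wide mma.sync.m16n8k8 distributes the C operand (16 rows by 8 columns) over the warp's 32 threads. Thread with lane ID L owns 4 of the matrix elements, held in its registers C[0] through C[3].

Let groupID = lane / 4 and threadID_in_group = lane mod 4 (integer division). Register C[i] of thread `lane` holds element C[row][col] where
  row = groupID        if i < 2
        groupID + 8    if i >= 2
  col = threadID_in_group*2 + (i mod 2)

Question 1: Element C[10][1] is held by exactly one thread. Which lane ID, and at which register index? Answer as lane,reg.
r=10⇒gr=2,Rb=1  c=1⇒th=0,odd=1
L=2*4+0=8  i=1*2+1=3

8,3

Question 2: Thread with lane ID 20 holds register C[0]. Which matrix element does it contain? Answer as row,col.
5,0

L=20->gid=20>>2=5, tid=20&3=0
[0]->row 5+0=5  col 0·2+0=0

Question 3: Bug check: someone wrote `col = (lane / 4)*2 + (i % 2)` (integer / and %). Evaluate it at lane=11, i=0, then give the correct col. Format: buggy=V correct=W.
buggy=4 correct=6

`(lane / 4)*2 + (i % 2)`[11,0]=>4
11: grp=2,tig=3
[0] (2+0,3*2+0) = (2,6)
col: 4 vs 6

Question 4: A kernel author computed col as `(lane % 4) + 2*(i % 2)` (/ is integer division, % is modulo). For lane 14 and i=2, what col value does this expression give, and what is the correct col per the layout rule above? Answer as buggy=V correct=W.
buggy=2 correct=4

`(lane % 4) + 2*(i % 2)`[14,2]->2
14: gid=3,tid=2
[2] (3+8,2*2+0) = (11,4)
col: 2 vs 4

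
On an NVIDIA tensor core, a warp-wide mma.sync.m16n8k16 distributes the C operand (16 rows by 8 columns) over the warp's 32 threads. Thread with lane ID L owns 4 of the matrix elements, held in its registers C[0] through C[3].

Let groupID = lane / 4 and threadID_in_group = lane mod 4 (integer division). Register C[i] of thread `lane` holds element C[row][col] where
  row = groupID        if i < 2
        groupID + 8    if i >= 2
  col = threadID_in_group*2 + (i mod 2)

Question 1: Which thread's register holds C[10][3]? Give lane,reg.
r=10->g=2,rb=1  c=3->t=1,b0=1
L=2*4+1=9  i=1*2+1=3

9,3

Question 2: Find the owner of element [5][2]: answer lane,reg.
21,0

r=5→G=5,rhi=0  c=2→T=1,p=0
L=5*4+1=21  i=0*2+0=0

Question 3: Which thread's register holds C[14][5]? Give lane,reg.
26,3

r=14->g=6,rb=1  c=5->t=2,b0=1
L=6*4+2=26  i=1*2+1=3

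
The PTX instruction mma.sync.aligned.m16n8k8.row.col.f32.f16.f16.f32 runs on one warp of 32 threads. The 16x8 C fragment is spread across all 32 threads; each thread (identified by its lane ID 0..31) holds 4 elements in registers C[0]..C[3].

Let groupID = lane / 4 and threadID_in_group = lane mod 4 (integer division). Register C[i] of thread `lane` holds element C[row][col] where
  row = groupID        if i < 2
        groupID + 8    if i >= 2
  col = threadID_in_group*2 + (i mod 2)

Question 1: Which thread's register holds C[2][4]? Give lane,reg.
10,0

r=2->g=2,rb=0  c=4->t=2,b0=0
L=2*4+2=10  i=0*2+0=0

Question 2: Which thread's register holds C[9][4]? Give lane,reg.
r: 9->gid=1,r8=1  c: 4->tid=2,i&1=0
L=1*4+2=6  i=1*2+0=2

6,2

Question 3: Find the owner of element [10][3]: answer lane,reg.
9,3

r=10→G=2,rhi=1  c=3→T=1,p=1
L=2*4+1=9  i=1*2+1=3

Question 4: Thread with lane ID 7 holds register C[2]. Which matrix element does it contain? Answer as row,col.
lane 7=>7/4=1, 7 mod 4=3
i=2  r:1+8=>9  c:2·3+0=>6

9,6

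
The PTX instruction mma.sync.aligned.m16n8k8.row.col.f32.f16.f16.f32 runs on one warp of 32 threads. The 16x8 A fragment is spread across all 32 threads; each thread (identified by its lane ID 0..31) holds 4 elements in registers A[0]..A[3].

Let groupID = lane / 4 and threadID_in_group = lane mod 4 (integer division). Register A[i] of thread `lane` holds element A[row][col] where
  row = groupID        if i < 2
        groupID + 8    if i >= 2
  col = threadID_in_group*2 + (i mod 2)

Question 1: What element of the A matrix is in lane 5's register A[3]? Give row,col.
9,3

5: grp=1,tig=1
[3] (1+8,1*2+1) = (9,3)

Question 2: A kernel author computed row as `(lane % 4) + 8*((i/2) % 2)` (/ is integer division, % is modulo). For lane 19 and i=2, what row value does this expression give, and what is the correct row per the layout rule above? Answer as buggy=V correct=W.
`(lane % 4) + 8*((i/2) % 2)`[19,2]⇒11
L=19⇒gr=19>>2=4, th=19&3=3
[2]⇒row 4+8=12  col 3·2+0=6
row: 11 vs 12

buggy=11 correct=12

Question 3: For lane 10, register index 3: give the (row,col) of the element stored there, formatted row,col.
10,5

lane 10->10/4=2, 10 mod 4=2
i=3  r:2+8->10  c:2·2+1->5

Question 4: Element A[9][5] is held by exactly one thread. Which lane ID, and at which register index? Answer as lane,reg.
6,3

r=9->g=1,rb=1  c=5->t=2,b0=1
L=1*4+2=6  i=1*2+1=3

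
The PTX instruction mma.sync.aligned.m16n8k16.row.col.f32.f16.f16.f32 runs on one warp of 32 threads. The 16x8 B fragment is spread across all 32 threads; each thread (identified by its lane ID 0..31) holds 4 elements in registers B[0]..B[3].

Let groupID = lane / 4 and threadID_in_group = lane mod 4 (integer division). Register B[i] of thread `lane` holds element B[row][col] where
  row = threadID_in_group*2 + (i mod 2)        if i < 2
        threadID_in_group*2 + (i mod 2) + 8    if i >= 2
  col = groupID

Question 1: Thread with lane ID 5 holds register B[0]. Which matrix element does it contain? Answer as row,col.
lane 5: gid=1 (5/4), tid=1 (5%4)
i=0: r=1*2+0+0=2, c=gid=1

2,1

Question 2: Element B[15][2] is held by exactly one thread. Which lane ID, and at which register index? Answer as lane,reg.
c=2->g=2  r=15->rb=1,t=3,b0=1
L=2*4+3=11  i=1*2+1=3

11,3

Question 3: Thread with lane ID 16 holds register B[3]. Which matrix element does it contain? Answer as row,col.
L=16->gid=16>>2=4, tid=16&3=0
[3]->row 0·2+1+8=9  col gid=4

9,4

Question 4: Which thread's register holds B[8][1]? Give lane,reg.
c: 1->gid=1  r: 8->r8=1,tid=0,i&1=0
L=1*4+0=4  i=1*2+0=2

4,2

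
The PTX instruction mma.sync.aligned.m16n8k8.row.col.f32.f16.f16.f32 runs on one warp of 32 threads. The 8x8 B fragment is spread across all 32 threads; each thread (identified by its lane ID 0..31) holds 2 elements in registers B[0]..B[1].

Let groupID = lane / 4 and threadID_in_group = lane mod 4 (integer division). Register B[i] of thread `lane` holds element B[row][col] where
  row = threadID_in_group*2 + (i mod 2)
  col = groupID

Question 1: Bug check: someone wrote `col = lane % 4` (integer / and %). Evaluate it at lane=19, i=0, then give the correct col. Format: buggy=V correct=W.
`lane % 4`[19,0]->3
lane 19: g=4 (19/4), t=3 (19%4)
i=0: r=3*2+0=6, c=g=4
col: 3 vs 4

buggy=3 correct=4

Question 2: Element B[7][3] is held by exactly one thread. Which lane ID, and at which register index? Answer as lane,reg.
15,1

c:3=>grp=3  r:7=>tig=3,lo=1
L=3*4+3=15  i=1=1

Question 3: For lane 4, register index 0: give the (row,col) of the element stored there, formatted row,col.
0,1

lane 4: grp=1 (4/4), tig=0 (4%4)
i=0: r=0*2+0=0, c=grp=1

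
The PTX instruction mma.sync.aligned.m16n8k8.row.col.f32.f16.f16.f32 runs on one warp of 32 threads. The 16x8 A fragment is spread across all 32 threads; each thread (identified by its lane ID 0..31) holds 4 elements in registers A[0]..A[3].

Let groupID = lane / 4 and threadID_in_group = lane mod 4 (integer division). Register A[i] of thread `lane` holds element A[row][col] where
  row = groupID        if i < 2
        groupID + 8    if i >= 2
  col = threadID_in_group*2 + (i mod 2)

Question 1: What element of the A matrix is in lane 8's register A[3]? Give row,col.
8: grp=2,tig=0
[3] (2+8,0*2+1) = (10,1)

10,1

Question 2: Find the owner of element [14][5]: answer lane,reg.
26,3

r=14⇒gr=6,Rb=1  c=5⇒th=2,odd=1
L=6*4+2=26  i=1*2+1=3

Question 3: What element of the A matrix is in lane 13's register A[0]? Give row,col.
3,2

L=13⇒gr=13>>2=3, th=13&3=1
[0]⇒row 3+0=3  col 1·2+0=2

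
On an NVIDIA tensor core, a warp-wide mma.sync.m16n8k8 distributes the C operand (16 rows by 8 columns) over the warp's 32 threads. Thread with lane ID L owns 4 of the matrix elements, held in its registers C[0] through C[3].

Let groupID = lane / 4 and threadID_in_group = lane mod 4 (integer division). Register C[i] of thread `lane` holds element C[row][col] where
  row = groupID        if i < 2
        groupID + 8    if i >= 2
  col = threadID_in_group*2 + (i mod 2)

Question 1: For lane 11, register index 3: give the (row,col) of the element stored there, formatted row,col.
10,7

L=11=>grp=11>>2=2, tig=11&3=3
[3]=>row 2+8=10  col 3·2+1=7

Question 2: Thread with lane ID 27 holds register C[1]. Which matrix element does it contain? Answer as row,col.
lane 27=>27/4=6, 27 mod 4=3
i=1  r:6+0=>6  c:2·3+1=>7

6,7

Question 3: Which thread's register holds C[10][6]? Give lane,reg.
11,2

r: 10->gid=2,r8=1  c: 6->tid=3,i&1=0
L=2*4+3=11  i=1*2+0=2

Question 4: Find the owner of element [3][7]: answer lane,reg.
r=3→G=3,rhi=0  c=7→T=3,p=1
L=3*4+3=15  i=0*2+1=1

15,1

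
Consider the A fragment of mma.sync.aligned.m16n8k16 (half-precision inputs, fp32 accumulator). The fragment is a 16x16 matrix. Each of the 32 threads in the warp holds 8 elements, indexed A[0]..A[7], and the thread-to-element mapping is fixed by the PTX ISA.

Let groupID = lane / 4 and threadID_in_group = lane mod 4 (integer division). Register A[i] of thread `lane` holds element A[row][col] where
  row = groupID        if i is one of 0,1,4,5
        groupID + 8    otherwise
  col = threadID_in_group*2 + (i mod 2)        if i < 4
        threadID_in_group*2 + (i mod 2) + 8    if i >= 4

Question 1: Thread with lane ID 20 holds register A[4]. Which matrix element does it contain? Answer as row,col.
L=20→G=20>>2=5, T=20&3=0
[4]→row 5+0=5  col 0·2+0+8=8

5,8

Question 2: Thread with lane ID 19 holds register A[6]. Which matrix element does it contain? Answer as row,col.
12,14

lane 19: gr=4 (19/4), th=3 (19%4)
i=6: r=4+8=12, c=3*2+0+8=14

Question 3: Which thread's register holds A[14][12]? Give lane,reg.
r:14=>grp=6,rB=1  c:12=>cB=1,tig=2,lo=0
L=6*4+2=26  i=1*4+1*2+0=6

26,6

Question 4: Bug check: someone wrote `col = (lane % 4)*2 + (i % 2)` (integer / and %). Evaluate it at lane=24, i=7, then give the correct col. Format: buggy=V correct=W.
buggy=1 correct=9

`(lane % 4)*2 + (i % 2)`[24,7]->1
lane 24->24/4=6, 24 mod 4=0
i=7  r:6+8->14  c:2·0+1+8->9
col: 1 vs 9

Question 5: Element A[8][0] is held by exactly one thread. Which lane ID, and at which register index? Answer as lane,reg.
0,2

r=8->g=0,rb=1  c=0->cb=0,t=0,b0=0
L=0*4+0=0  i=0*4+1*2+0=2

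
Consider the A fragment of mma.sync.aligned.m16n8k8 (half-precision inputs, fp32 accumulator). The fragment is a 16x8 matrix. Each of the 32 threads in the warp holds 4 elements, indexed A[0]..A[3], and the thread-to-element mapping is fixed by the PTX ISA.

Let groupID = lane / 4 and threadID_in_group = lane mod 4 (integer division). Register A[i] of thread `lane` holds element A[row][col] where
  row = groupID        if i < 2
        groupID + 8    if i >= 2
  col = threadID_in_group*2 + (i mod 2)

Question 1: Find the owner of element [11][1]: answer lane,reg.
12,3

r:11=>grp=3,rB=1  c:1=>tig=0,lo=1
L=3*4+0=12  i=1*2+1=3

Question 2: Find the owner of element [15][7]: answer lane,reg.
r=15→G=7,rhi=1  c=7→T=3,p=1
L=7*4+3=31  i=1*2+1=3

31,3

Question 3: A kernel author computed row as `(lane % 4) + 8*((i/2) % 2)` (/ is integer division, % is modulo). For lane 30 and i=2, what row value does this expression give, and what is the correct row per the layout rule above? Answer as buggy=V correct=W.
buggy=10 correct=15

`(lane % 4) + 8*((i/2) % 2)`[30,2]=>10
lane 30: grp=7 (30/4), tig=2 (30%4)
i=2: r=7+8=15, c=2*2+0=4
row: 10 vs 15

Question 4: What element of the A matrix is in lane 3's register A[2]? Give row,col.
8,6

3: G=0,T=3
[2] (0+8,3*2+0) = (8,6)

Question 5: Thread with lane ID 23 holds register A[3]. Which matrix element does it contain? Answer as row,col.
13,7

23: gr=5,th=3
[3] (5+8,3*2+1) = (13,7)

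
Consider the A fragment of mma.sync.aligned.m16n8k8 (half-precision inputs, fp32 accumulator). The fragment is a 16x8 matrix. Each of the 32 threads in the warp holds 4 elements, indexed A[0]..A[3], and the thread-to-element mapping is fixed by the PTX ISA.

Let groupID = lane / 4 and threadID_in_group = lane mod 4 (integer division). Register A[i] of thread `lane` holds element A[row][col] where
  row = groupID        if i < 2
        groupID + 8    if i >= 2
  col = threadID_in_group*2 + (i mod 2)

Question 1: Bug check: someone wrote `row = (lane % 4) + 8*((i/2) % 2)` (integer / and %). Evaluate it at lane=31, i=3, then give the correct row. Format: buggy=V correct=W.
`(lane % 4) + 8*((i/2) % 2)`[31,3]=>11
31: grp=7,tig=3
[3] (7+8,3*2+1) = (15,7)
row: 11 vs 15

buggy=11 correct=15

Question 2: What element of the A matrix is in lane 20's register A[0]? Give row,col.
lane 20: grp=5 (20/4), tig=0 (20%4)
i=0: r=5+0=5, c=0*2+0=0

5,0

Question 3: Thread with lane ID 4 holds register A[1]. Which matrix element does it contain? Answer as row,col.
lane 4: gid=1 (4/4), tid=0 (4%4)
i=1: r=1+0=1, c=0*2+1=1

1,1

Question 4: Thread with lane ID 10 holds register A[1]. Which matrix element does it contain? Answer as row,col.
2,5

10: G=2,T=2
[1] (2+0,2*2+1) = (2,5)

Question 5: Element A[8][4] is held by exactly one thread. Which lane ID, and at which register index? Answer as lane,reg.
2,2

r=8->g=0,rb=1  c=4->t=2,b0=0
L=0*4+2=2  i=1*2+0=2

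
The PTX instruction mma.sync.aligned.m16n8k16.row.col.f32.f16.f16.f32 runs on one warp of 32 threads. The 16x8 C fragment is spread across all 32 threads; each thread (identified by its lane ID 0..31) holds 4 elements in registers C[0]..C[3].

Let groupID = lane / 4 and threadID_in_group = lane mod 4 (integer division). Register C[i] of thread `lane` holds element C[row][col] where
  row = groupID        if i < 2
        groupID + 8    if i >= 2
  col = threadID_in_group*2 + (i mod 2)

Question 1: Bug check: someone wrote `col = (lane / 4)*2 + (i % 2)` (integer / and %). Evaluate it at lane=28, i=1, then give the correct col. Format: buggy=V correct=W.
buggy=15 correct=1

`(lane / 4)*2 + (i % 2)`[28,1]->15
lane 28: gid=7 (28/4), tid=0 (28%4)
i=1: r=7+0=7, c=0*2+1=1
col: 15 vs 1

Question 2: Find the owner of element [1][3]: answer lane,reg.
5,1

r: 1->gid=1,r8=0  c: 3->tid=1,i&1=1
L=1*4+1=5  i=0*2+1=1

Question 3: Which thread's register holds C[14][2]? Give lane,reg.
25,2

r: 14->gid=6,r8=1  c: 2->tid=1,i&1=0
L=6*4+1=25  i=1*2+0=2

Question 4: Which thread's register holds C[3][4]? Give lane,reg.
r: 3->gid=3,r8=0  c: 4->tid=2,i&1=0
L=3*4+2=14  i=0*2+0=0

14,0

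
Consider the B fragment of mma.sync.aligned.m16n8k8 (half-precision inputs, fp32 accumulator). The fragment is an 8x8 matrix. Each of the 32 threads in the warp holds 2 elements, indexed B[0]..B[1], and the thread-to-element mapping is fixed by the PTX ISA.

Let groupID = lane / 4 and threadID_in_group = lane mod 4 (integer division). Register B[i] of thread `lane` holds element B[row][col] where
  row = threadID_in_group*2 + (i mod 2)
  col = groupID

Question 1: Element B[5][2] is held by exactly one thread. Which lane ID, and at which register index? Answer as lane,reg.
10,1

c=2⇒gr=2  r=5⇒th=2,odd=1
L=2*4+2=10  i=1=1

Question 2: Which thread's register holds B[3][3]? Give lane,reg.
13,1

c=3→G=3  r=3→T=1,p=1
L=3*4+1=13  i=1=1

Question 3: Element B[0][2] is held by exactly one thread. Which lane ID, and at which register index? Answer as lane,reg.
8,0

c: 2->gid=2  r: 0->tid=0,i&1=0
L=2*4+0=8  i=0=0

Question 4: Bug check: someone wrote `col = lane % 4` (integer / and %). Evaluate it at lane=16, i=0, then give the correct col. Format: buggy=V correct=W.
buggy=0 correct=4

`lane % 4`[16,0]→0
lane 16→16/4=4, 16 mod 4=0
i=0  r:2·0+0→0  c:4
col: 0 vs 4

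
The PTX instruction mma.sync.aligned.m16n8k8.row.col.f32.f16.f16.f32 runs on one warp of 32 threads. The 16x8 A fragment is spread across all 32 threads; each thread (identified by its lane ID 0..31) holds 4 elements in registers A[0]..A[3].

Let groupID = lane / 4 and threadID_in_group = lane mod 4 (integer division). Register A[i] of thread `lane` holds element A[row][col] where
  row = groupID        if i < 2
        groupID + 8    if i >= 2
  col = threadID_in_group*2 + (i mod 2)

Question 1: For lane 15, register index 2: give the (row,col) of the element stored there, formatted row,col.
11,6

lane 15→15/4=3, 15 mod 4=3
i=2  r:3+8→11  c:2·3+0→6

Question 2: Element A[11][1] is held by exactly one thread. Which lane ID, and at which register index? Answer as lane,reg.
r=11→G=3,rhi=1  c=1→T=0,p=1
L=3*4+0=12  i=1*2+1=3

12,3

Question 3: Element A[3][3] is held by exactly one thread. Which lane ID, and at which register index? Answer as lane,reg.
13,1

r=3→G=3,rhi=0  c=3→T=1,p=1
L=3*4+1=13  i=0*2+1=1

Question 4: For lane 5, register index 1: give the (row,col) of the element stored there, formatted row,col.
1,3

5: gr=1,th=1
[1] (1+0,1*2+1) = (1,3)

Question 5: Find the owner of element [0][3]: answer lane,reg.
r=0→G=0,rhi=0  c=3→T=1,p=1
L=0*4+1=1  i=0*2+1=1

1,1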